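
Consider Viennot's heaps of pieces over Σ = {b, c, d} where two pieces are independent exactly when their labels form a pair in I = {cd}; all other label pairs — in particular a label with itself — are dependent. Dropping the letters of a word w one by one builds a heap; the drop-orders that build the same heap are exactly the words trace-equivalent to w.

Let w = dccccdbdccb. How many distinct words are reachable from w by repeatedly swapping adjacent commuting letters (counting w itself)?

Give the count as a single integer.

45

drop 0:d onto floor
drop 1:c onto floor
drop 2:c onto {1:c}
drop 3:c onto {2:c}
drop 4:c onto {3:c}
drop 5:d onto {0:d}
drop 6:b onto {4:c, 5:d}
drop 7:d onto {6:b}
drop 8:c onto {6:b}
drop 9:c onto {8:c}
drop 10:b onto {7:d, 9:c}
ground layer = {0:d, 1:c}
drop-orders for the pieces not yet dropped (sum over which currently-grounded one goes next):
  1 to go: {10} 1
  2 to go: {7,10} 1  {9,10} 1
  3 to go: {7,9,10} 2  {8,9,10} 1
  4 to go: {7,8,9,10} 3
  5 to go: {6,7,8,9,10} 3
  6 to go: {4,6,7,8,9,10} 3  {5,6,7,8,9,10} 3
  7 to go: {0,5,6,7,8,9,10} 3  {3,4,6,7,8,9,10} 3  {4,5,6,7,8,9,10} 6
  8 to go: {0,4,5,6,7,8,9,10} 9  {2,3,4,6,7,8,9,10} 3  {3,4,5,6,7,8,9,10} 9
  9 to go: {0,3,4,5,6,7,8,9,10} 18  {1,2,3,4,6,7,8,9,10} 3  {2,3,4,5,6,7,8,9,10} 12
  if 0:d drops first: 15 orders
  if 1:c drops first: 30 orders
heap linearizations: 45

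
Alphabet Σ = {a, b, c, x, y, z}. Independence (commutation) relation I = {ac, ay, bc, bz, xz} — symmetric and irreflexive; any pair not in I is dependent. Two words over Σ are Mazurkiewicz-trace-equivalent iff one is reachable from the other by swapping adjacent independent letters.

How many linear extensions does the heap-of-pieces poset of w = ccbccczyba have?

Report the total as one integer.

drop 0:c onto floor
drop 1:c onto {0:c}
drop 2:b onto floor
drop 3:c onto {1:c}
drop 4:c onto {3:c}
drop 5:c onto {4:c}
drop 6:z onto {5:c}
drop 7:y onto {2:b, 6:z}
drop 8:b onto {7:y}
drop 9:a onto {8:b}
ground layer = {0:c, 2:b}
drop-orders for the pieces not yet dropped (sum over which currently-grounded one goes next):
  1 to go: {9} 1
  2 to go: {8,9} 1
  3 to go: {7,8,9} 1
  4 to go: {2,7,8,9} 1  {6,7,8,9} 1
  5 to go: {2,6,7,8,9} 2  {5,6,7,8,9} 1
  6 to go: {2,5,6,7,8,9} 3  {4,5,6,7,8,9} 1
  7 to go: {2,4,5,6,7,8,9} 4  {3,4,5,6,7,8,9} 1
  8 to go: {1,3,4,5,6,7,8,9} 1  {2,3,4,5,6,7,8,9} 5
  if 0:c drops first: 6 orders
  if 2:b drops first: 1 orders
heap linearizations: 7

7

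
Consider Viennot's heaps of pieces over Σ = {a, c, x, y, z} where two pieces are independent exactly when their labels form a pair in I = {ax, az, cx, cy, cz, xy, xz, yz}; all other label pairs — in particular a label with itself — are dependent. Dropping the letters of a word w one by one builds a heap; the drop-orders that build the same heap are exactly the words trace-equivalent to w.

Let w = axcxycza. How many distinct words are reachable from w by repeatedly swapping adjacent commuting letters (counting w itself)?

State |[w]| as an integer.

piece 0:a — minimal
piece 1:x — minimal
piece 2:c rests on {0:a}
piece 3:x rests on {1:x}
piece 4:y rests on {0:a}
piece 5:c rests on {2:c}
piece 6:z — minimal
piece 7:a rests on {4:y, 5:c}
minimal pieces: {0:a, 1:x, 6:z}
ways to finish when only these pieces remain (= sum over removing one remaining piece with nothing left below it):
  1 left: {3}→1  {6}→1  {7}→1
  2 left: {1,3}→1  {3,6}→2  {3,7}→2  {4,7}→1  {5,7}→1  {6,7}→2
  3 left: {1,3,6}→3  {1,3,7}→3  {2,5,7}→1  {3,4,7}→3  {3,5,7}→3  {3,6,7}→6  {4,5,7}→2  {4,6,7}→3  {5,6,7}→3
  4 left: {1,3,4,7}→6  {1,3,5,7}→6  {1,3,6,7}→12  {2,3,5,7}→4  {2,4,5,7}→3  {2,5,6,7}→4  {3,4,5,7}→8  {3,4,6,7}→12  {3,5,6,7}→12  {4,5,6,7}→8
  5 left: {0,2,4,5,7}→3  {1,2,3,5,7}→10  {1,3,4,5,7}→20  {1,3,4,6,7}→30  {1,3,5,6,7}→30  {2,3,4,5,7}→15  {2,3,5,6,7}→20  {2,4,5,6,7}→15  {3,4,5,6,7}→40
  6 left: {0,2,3,4,5,7}→18  {0,2,4,5,6,7}→18  {1,2,3,4,5,7}→45  {1,2,3,5,6,7}→60  {1,3,4,5,6,7}→120  {2,3,4,5,6,7}→90
  placing 0:a first → 315 extensions
  placing 1:x first → 126 extensions
  placing 6:z first → 63 extensions
total linear extensions = 504

504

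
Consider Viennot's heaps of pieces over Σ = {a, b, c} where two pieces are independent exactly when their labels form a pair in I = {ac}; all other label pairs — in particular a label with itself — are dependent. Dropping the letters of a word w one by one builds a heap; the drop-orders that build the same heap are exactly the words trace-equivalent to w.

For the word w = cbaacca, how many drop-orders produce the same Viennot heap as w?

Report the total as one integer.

10

#0=c has no predecessor
#1=b depends on [0:c]
#2=a depends on [1:b]
#3=a depends on [2:a]
#4=c depends on [1:b]
#5=c depends on [4:c]
#6=a depends on [3:a]
sources: [0:c]
N(rest) = Σ N(rest − s) over sources s of rest; N(one piece) = 1:
  size 1 → [5]=1  [6]=1
  size 2 → [3,6]=1  [4,5]=1  [5,6]=2
  size 3 → [2,3,6]=1  [3,5,6]=3  [4,5,6]=3
  size 4 → [2,3,5,6]=4  [3,4,5,6]=6
  size 5 → [2,3,4,5,6]=10
  first=0(c) contributes 10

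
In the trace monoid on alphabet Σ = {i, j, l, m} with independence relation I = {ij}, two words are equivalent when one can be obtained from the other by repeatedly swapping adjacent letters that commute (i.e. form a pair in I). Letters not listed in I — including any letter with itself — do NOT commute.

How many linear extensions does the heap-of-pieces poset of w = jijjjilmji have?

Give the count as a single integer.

piece 0:j — minimal
piece 1:i — minimal
piece 2:j rests on {0:j}
piece 3:j rests on {2:j}
piece 4:j rests on {3:j}
piece 5:i rests on {1:i}
piece 6:l rests on {4:j, 5:i}
piece 7:m rests on {6:l}
piece 8:j rests on {7:m}
piece 9:i rests on {7:m}
minimal pieces: {0:j, 1:i}
ways to finish when only these pieces remain (= sum over removing one remaining piece with nothing left below it):
  1 left: {8}→1  {9}→1
  2 left: {8,9}→2
  3 left: {7,8,9}→2
  4 left: {6,7,8,9}→2
  5 left: {4,6,7,8,9}→2  {5,6,7,8,9}→2
  6 left: {1,5,6,7,8,9}→2  {3,4,6,7,8,9}→2  {4,5,6,7,8,9}→4
  7 left: {1,4,5,6,7,8,9}→6  {2,3,4,6,7,8,9}→2  {3,4,5,6,7,8,9}→6
  8 left: {0,2,3,4,6,7,8,9}→2  {1,3,4,5,6,7,8,9}→12  {2,3,4,5,6,7,8,9}→8
  placing 0:j first → 20 extensions
  placing 1:i first → 10 extensions
total linear extensions = 30

30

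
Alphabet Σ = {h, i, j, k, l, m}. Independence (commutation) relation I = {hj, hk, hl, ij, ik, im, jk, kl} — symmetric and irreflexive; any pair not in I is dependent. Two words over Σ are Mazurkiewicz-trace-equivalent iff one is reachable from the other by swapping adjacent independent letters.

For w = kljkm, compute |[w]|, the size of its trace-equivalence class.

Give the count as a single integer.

#0=k has no predecessor
#1=l has no predecessor
#2=j depends on [1:l]
#3=k depends on [0:k]
#4=m depends on [2:j, 3:k]
sources: [0:k, 1:l]
N(rest) = Σ N(rest − s) over sources s of rest; N(one piece) = 1:
  size 1 → [4]=1
  size 2 → [2,4]=1  [3,4]=1
  size 3 → [0,3,4]=1  [1,2,4]=1  [2,3,4]=2
  first=0(k) contributes 3
  first=1(l) contributes 3
|[w]| = 6

6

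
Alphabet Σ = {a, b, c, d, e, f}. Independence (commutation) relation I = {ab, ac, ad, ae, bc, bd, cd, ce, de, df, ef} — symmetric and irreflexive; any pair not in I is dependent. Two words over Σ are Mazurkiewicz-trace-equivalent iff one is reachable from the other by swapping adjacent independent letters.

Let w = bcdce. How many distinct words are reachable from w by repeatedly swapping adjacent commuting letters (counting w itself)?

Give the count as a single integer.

30

0(b) covers ∅
1(c) covers ∅
2(d) covers ∅
3(c) covers 1:c
4(e) covers 0:b
floor of heap: 0:b, 1:c, 2:d
completions by unplaced set U, small U first (add the entries for U minus each lowest piece of U):
  |U|=1: {2}:1  {3}:1  {4}:1
  |U|=2: {0,4}:1  {1,3}:1  {2,3}:2  {2,4}:2  {3,4}:2
  |U|=3: {0,2,4}:3  {0,3,4}:3  {1,2,3}:3  {1,3,4}:3  {2,3,4}:6
  start at 0(b): 12
  start at 1(c): 12
  start at 2(d): 6
sum over floor = 30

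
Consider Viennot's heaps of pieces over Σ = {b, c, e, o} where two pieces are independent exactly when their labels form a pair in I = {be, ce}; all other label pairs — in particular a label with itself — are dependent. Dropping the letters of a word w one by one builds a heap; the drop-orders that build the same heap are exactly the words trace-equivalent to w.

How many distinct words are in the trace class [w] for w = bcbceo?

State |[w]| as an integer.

5

piece 0:b — minimal
piece 1:c rests on {0:b}
piece 2:b rests on {1:c}
piece 3:c rests on {2:b}
piece 4:e — minimal
piece 5:o rests on {3:c, 4:e}
minimal pieces: {0:b, 4:e}
ways to finish when only these pieces remain (= sum over removing one remaining piece with nothing left below it):
  1 left: {5}→1
  2 left: {3,5}→1  {4,5}→1
  3 left: {2,3,5}→1  {3,4,5}→2
  4 left: {1,2,3,5}→1  {2,3,4,5}→3
  placing 0:b first → 4 extensions
  placing 4:e first → 1 extensions
total linear extensions = 5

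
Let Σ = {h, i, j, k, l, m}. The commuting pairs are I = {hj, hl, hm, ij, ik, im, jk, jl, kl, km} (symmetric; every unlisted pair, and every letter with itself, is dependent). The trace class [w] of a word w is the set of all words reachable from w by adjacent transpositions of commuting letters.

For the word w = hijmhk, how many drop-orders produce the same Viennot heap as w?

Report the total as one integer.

15

piece 0:h — minimal
piece 1:i rests on {0:h}
piece 2:j — minimal
piece 3:m rests on {2:j}
piece 4:h rests on {1:i}
piece 5:k rests on {4:h}
minimal pieces: {0:h, 2:j}
ways to finish when only these pieces remain (= sum over removing one remaining piece with nothing left below it):
  1 left: {3}→1  {5}→1
  2 left: {2,3}→1  {3,5}→2  {4,5}→1
  3 left: {1,4,5}→1  {2,3,5}→3  {3,4,5}→3
  4 left: {0,1,4,5}→1  {1,3,4,5}→4  {2,3,4,5}→6
  placing 0:h first → 10 extensions
  placing 2:j first → 5 extensions
total linear extensions = 15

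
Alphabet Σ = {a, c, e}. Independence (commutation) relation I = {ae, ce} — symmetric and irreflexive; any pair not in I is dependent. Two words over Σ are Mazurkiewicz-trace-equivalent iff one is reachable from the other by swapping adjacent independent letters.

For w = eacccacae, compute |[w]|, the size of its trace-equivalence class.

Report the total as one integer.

drop 0:e onto floor
drop 1:a onto floor
drop 2:c onto {1:a}
drop 3:c onto {2:c}
drop 4:c onto {3:c}
drop 5:a onto {4:c}
drop 6:c onto {5:a}
drop 7:a onto {6:c}
drop 8:e onto {0:e}
ground layer = {0:e, 1:a}
drop-orders for the pieces not yet dropped (sum over which currently-grounded one goes next):
  1 to go: {7} 1  {8} 1
  2 to go: {0,8} 1  {6,7} 1  {7,8} 2
  3 to go: {0,7,8} 3  {5,6,7} 1  {6,7,8} 3
  4 to go: {0,6,7,8} 6  {4,5,6,7} 1  {5,6,7,8} 4
  5 to go: {0,5,6,7,8} 10  {3,4,5,6,7} 1  {4,5,6,7,8} 5
  6 to go: {0,4,5,6,7,8} 15  {2,3,4,5,6,7} 1  {3,4,5,6,7,8} 6
  7 to go: {0,3,4,5,6,7,8} 21  {1,2,3,4,5,6,7} 1  {2,3,4,5,6,7,8} 7
  if 0:e drops first: 8 orders
  if 1:a drops first: 28 orders
heap linearizations: 36

36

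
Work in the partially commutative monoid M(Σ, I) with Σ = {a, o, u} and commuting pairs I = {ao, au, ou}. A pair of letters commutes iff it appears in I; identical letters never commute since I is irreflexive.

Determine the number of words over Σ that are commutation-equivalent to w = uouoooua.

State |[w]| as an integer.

280

0(u) covers ∅
1(o) covers ∅
2(u) covers 0:u
3(o) covers 1:o
4(o) covers 3:o
5(o) covers 4:o
6(u) covers 2:u
7(a) covers ∅
floor of heap: 0:u, 1:o, 7:a
completions by unplaced set U, small U first (add the entries for U minus each lowest piece of U):
  |U|=1: {5}:1  {6}:1  {7}:1
  |U|=2: {2,6}:1  {4,5}:1  {5,6}:2  {5,7}:2  {6,7}:2
  |U|=3: {0,2,6}:1  {2,5,6}:3  {2,6,7}:3  {3,4,5}:1  {4,5,6}:3  {4,5,7}:3  {5,6,7}:6
  |U|=4: {0,2,5,6}:4  {0,2,6,7}:4  {1,3,4,5}:1  {2,4,5,6}:6  {2,5,6,7}:12  {3,4,5,6}:4  {3,4,5,7}:4  {4,5,6,7}:12
  |U|=5: {0,2,4,5,6}:10  {0,2,5,6,7}:20  {1,3,4,5,6}:5  {1,3,4,5,7}:5  {2,3,4,5,6}:10  {2,4,5,6,7}:30  {3,4,5,6,7}:20
  |U|=6: {0,2,3,4,5,6}:20  {0,2,4,5,6,7}:60  {1,2,3,4,5,6}:15  {1,3,4,5,6,7}:30  {2,3,4,5,6,7}:60
  start at 0(u): 105
  start at 1(o): 140
  start at 7(a): 35
sum over floor = 280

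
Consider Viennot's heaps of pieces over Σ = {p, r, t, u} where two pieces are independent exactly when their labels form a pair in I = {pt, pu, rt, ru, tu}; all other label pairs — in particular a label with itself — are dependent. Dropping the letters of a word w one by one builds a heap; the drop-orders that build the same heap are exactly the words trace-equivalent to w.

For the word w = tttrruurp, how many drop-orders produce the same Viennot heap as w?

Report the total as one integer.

0(t) covers ∅
1(t) covers 0:t
2(t) covers 1:t
3(r) covers ∅
4(r) covers 3:r
5(u) covers ∅
6(u) covers 5:u
7(r) covers 4:r
8(p) covers 7:r
floor of heap: 0:t, 3:r, 5:u
completions by unplaced set U, small U first (add the entries for U minus each lowest piece of U):
  |U|=1: {2}:1  {6}:1  {8}:1
  |U|=2: {1,2}:1  {2,6}:2  {2,8}:2  {5,6}:1  {6,8}:2  {7,8}:1
  |U|=3: {0,1,2}:1  {1,2,6}:3  {1,2,8}:3  {2,5,6}:3  {2,6,8}:6  {2,7,8}:3  {4,7,8}:1  {5,6,8}:3  {6,7,8}:3
  |U|=4: {0,1,2,6}:4  {0,1,2,8}:4  {1,2,5,6}:6  {1,2,6,8}:12  {1,2,7,8}:6  {2,4,7,8}:4  {2,5,6,8}:12  {2,6,7,8}:12  {3,4,7,8}:1  {4,6,7,8}:4  {5,6,7,8}:6
  |U|=5: {0,1,2,5,6}:10  {0,1,2,6,8}:20  {0,1,2,7,8}:10  {1,2,4,7,8}:10  {1,2,5,6,8}:30  {1,2,6,7,8}:30  {2,3,4,7,8}:5  {2,4,6,7,8}:20  {2,5,6,7,8}:30  {3,4,6,7,8}:5  {4,5,6,7,8}:10
  |U|=6: {0,1,2,4,7,8}:20  {0,1,2,5,6,8}:60  {0,1,2,6,7,8}:60  {1,2,3,4,7,8}:15  {1,2,4,6,7,8}:60  {1,2,5,6,7,8}:90  {2,3,4,6,7,8}:30  {2,4,5,6,7,8}:60  {3,4,5,6,7,8}:15
  |U|=7: {0,1,2,3,4,7,8}:35  {0,1,2,4,6,7,8}:140  {0,1,2,5,6,7,8}:210  {1,2,3,4,6,7,8}:105  {1,2,4,5,6,7,8}:210  {2,3,4,5,6,7,8}:105
  start at 0(t): 420
  start at 3(r): 560
  start at 5(u): 280
sum over floor = 1260

1260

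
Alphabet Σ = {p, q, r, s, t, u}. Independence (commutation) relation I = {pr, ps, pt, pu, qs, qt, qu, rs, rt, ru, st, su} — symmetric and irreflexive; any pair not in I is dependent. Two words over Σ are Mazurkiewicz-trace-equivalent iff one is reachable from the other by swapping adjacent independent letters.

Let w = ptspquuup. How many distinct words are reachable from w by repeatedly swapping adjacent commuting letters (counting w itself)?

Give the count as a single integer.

630

drop 0:p onto floor
drop 1:t onto floor
drop 2:s onto floor
drop 3:p onto {0:p}
drop 4:q onto {3:p}
drop 5:u onto {1:t}
drop 6:u onto {5:u}
drop 7:u onto {6:u}
drop 8:p onto {4:q}
ground layer = {0:p, 1:t, 2:s}
drop-orders for the pieces not yet dropped (sum over which currently-grounded one goes next):
  1 to go: {2} 1  {7} 1  {8} 1
  2 to go: {2,7} 2  {2,8} 2  {4,8} 1  {6,7} 1  {7,8} 2
  3 to go: {2,4,8} 3  {2,6,7} 3  {2,7,8} 6  {3,4,8} 1  {4,7,8} 3  {5,6,7} 1  {6,7,8} 3
  4 to go: {0,3,4,8} 1  {1,5,6,7} 1  {2,3,4,8} 4  {2,4,7,8} 12  {2,5,6,7} 4  {2,6,7,8} 12  {3,4,7,8} 4  {4,6,7,8} 6  {5,6,7,8} 4
  5 to go: {0,2,3,4,8} 5  {0,3,4,7,8} 5  {1,2,5,6,7} 5  {1,5,6,7,8} 5  {2,3,4,7,8} 20  {2,4,6,7,8} 30  {2,5,6,7,8} 20  {3,4,6,7,8} 10  {4,5,6,7,8} 10
  6 to go: {0,2,3,4,7,8} 30  {0,3,4,6,7,8} 15  {1,2,5,6,7,8} 30  {1,4,5,6,7,8} 15  {2,3,4,6,7,8} 60  {2,4,5,6,7,8} 60  {3,4,5,6,7,8} 20
  7 to go: {0,2,3,4,6,7,8} 105  {0,3,4,5,6,7,8} 35  {1,2,4,5,6,7,8} 105  {1,3,4,5,6,7,8} 35  {2,3,4,5,6,7,8} 140
  if 0:p drops first: 280 orders
  if 1:t drops first: 280 orders
  if 2:s drops first: 70 orders
heap linearizations: 630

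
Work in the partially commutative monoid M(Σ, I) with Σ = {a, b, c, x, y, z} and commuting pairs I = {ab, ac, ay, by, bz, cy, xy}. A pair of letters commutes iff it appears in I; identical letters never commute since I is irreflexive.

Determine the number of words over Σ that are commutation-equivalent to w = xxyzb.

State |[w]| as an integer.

0(x) covers ∅
1(x) covers 0:x
2(y) covers ∅
3(z) covers 1:x, 2:y
4(b) covers 1:x
floor of heap: 0:x, 2:y
completions by unplaced set U, small U first (add the entries for U minus each lowest piece of U):
  |U|=1: {3}:1  {4}:1
  |U|=2: {2,3}:1  {3,4}:2
  |U|=3: {1,3,4}:2  {2,3,4}:3
  start at 0(x): 5
  start at 2(y): 2
sum over floor = 7

7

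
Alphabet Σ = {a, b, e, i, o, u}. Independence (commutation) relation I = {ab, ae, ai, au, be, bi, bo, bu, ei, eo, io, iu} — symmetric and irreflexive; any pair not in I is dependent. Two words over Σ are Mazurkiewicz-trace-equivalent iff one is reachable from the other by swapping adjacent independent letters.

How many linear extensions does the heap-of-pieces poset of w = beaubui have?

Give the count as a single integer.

420

drop 0:b onto floor
drop 1:e onto floor
drop 2:a onto floor
drop 3:u onto {1:e}
drop 4:b onto {0:b}
drop 5:u onto {3:u}
drop 6:i onto floor
ground layer = {0:b, 1:e, 2:a, 6:i}
drop-orders for the pieces not yet dropped (sum over which currently-grounded one goes next):
  1 to go: {2} 1  {4} 1  {5} 1  {6} 1
  2 to go: {0,4} 1  {2,4} 2  {2,5} 2  {2,6} 2  {3,5} 1  {4,5} 2  {4,6} 2  {5,6} 2
  3 to go: {0,2,4} 3  {0,4,5} 3  {0,4,6} 3  {1,3,5} 1  {2,3,5} 3  {2,4,5} 6  {2,4,6} 6  {2,5,6} 6  {3,4,5} 3  {3,5,6} 3  {4,5,6} 6
  4 to go: {0,2,4,5} 12  {0,2,4,6} 12  {0,3,4,5} 6  {0,4,5,6} 12  {1,2,3,5} 4  {1,3,4,5} 4  {1,3,5,6} 4  {2,3,4,5} 12  {2,3,5,6} 12  {2,4,5,6} 24  {3,4,5,6} 12
  5 to go: {0,1,3,4,5} 10  {0,2,3,4,5} 30  {0,2,4,5,6} 60  {0,3,4,5,6} 30  {1,2,3,4,5} 20  {1,2,3,5,6} 20  {1,3,4,5,6} 20  {2,3,4,5,6} 60
  if 0:b drops first: 120 orders
  if 1:e drops first: 180 orders
  if 2:a drops first: 60 orders
  if 6:i drops first: 60 orders
heap linearizations: 420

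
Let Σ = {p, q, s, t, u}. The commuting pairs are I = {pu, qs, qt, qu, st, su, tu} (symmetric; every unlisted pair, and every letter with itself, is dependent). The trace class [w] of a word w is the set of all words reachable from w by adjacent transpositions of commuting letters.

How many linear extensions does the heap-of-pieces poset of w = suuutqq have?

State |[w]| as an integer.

#0=s has no predecessor
#1=u has no predecessor
#2=u depends on [1:u]
#3=u depends on [2:u]
#4=t has no predecessor
#5=q has no predecessor
#6=q depends on [5:q]
sources: [0:s, 1:u, 4:t, 5:q]
N(rest) = Σ N(rest − s) over sources s of rest; N(one piece) = 1:
  size 1 → [0]=1  [3]=1  [4]=1  [6]=1
  size 2 → [0,3]=2  [0,4]=2  [0,6]=2  [2,3]=1  [3,4]=2  [3,6]=2  [4,6]=2  [5,6]=1
  size 3 → [0,2,3]=3  [0,3,4]=6  [0,3,6]=6  [0,4,6]=6  [0,5,6]=3  [1,2,3]=1  [2,3,4]=3  [2,3,6]=3  [3,4,6]=6  [3,5,6]=3  [4,5,6]=3
  size 4 → [0,1,2,3]=4  [0,2,3,4]=12  [0,2,3,6]=12  [0,3,4,6]=24  [0,3,5,6]=12  [0,4,5,6]=12  [1,2,3,4]=4  [1,2,3,6]=4  [2,3,4,6]=12  [2,3,5,6]=6  [3,4,5,6]=12
  size 5 → [0,1,2,3,4]=20  [0,1,2,3,6]=20  [0,2,3,4,6]=60  [0,2,3,5,6]=30  [0,3,4,5,6]=60  [1,2,3,4,6]=20  [1,2,3,5,6]=10  [2,3,4,5,6]=30
  first=0(s) contributes 60
  first=1(u) contributes 180
  first=4(t) contributes 60
  first=5(q) contributes 120
|[w]| = 420

420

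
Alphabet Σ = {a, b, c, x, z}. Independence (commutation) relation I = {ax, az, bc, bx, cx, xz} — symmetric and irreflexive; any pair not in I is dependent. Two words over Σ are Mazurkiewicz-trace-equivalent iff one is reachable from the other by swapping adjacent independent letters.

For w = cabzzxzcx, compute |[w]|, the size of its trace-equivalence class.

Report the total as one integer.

36

drop 0:c onto floor
drop 1:a onto {0:c}
drop 2:b onto {1:a}
drop 3:z onto {2:b}
drop 4:z onto {3:z}
drop 5:x onto floor
drop 6:z onto {4:z}
drop 7:c onto {6:z}
drop 8:x onto {5:x}
ground layer = {0:c, 5:x}
drop-orders for the pieces not yet dropped (sum over which currently-grounded one goes next):
  1 to go: {7} 1  {8} 1
  2 to go: {5,8} 1  {6,7} 1  {7,8} 2
  3 to go: {4,6,7} 1  {5,7,8} 3  {6,7,8} 3
  4 to go: {3,4,6,7} 1  {4,6,7,8} 4  {5,6,7,8} 6
  5 to go: {2,3,4,6,7} 1  {3,4,6,7,8} 5  {4,5,6,7,8} 10
  6 to go: {1,2,3,4,6,7} 1  {2,3,4,6,7,8} 6  {3,4,5,6,7,8} 15
  7 to go: {0,1,2,3,4,6,7} 1  {1,2,3,4,6,7,8} 7  {2,3,4,5,6,7,8} 21
  if 0:c drops first: 28 orders
  if 5:x drops first: 8 orders
heap linearizations: 36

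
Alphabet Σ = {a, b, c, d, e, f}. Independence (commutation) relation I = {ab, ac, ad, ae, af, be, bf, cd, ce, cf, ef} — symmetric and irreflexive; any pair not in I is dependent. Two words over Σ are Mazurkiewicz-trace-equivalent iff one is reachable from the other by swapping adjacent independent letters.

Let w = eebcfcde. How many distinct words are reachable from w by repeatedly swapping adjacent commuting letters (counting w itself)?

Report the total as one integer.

156

#0=e has no predecessor
#1=e depends on [0:e]
#2=b has no predecessor
#3=c depends on [2:b]
#4=f has no predecessor
#5=c depends on [3:c]
#6=d depends on [1:e, 2:b, 4:f]
#7=e depends on [6:d]
sources: [0:e, 2:b, 4:f]
N(rest) = Σ N(rest − s) over sources s of rest; N(one piece) = 1:
  size 1 → [5]=1  [7]=1
  size 2 → [3,5]=1  [5,7]=2  [6,7]=1
  size 3 → [1,6,7]=1  [3,5,7]=3  [4,6,7]=1  [5,6,7]=3
  size 4 → [0,1,6,7]=1  [1,4,6,7]=2  [1,5,6,7]=4  [3,5,6,7]=6  [4,5,6,7]=4
  size 5 → [0,1,4,6,7]=3  [0,1,5,6,7]=5  [1,3,5,6,7]=10  [1,4,5,6,7]=10  [2,3,5,6,7]=6  [3,4,5,6,7]=10
  size 6 → [0,1,3,5,6,7]=15  [0,1,4,5,6,7]=18  [1,2,3,5,6,7]=16  [1,3,4,5,6,7]=30  [2,3,4,5,6,7]=16
  first=0(e) contributes 62
  first=2(b) contributes 63
  first=4(f) contributes 31
|[w]| = 156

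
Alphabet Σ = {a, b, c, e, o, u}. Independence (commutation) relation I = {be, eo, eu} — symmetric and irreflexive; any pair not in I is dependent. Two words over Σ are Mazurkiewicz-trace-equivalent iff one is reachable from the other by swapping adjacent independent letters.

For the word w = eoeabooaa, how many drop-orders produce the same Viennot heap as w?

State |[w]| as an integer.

3

0(e) covers ∅
1(o) covers ∅
2(e) covers 0:e
3(a) covers 1:o, 2:e
4(b) covers 3:a
5(o) covers 4:b
6(o) covers 5:o
7(a) covers 6:o
8(a) covers 7:a
floor of heap: 0:e, 1:o
completions by unplaced set U, small U first (add the entries for U minus each lowest piece of U):
  |U|=1: {8}:1
  |U|=2: {7,8}:1
  |U|=3: {6,7,8}:1
  |U|=4: {5,6,7,8}:1
  |U|=5: {4,5,6,7,8}:1
  |U|=6: {3,4,5,6,7,8}:1
  |U|=7: {1,3,4,5,6,7,8}:1  {2,3,4,5,6,7,8}:1
  start at 0(e): 2
  start at 1(o): 1
sum over floor = 3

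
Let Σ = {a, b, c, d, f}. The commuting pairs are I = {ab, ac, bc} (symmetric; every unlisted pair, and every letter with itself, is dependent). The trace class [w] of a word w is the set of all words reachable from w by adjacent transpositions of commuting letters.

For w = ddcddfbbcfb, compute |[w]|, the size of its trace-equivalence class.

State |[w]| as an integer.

drop 0:d onto floor
drop 1:d onto {0:d}
drop 2:c onto {1:d}
drop 3:d onto {2:c}
drop 4:d onto {3:d}
drop 5:f onto {4:d}
drop 6:b onto {5:f}
drop 7:b onto {6:b}
drop 8:c onto {5:f}
drop 9:f onto {7:b, 8:c}
drop 10:b onto {9:f}
ground layer = {0:d}
drop-orders for the pieces not yet dropped (sum over which currently-grounded one goes next):
  1 to go: {10} 1
  2 to go: {9,10} 1
  3 to go: {7,9,10} 1  {8,9,10} 1
  4 to go: {6,7,9,10} 1  {7,8,9,10} 2
  5 to go: {6,7,8,9,10} 3
  6 to go: {5,6,7,8,9,10} 3
  7 to go: {4,5,6,7,8,9,10} 3
  8 to go: {3,4,5,6,7,8,9,10} 3
  9 to go: {2,3,4,5,6,7,8,9,10} 3
  if 0:d drops first: 3 orders

3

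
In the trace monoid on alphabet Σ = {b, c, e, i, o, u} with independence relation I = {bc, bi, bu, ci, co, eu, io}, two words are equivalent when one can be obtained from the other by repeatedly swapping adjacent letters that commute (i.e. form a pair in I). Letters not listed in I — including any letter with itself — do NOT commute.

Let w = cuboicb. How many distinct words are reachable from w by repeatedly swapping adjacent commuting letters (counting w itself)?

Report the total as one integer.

#0=c has no predecessor
#1=u depends on [0:c]
#2=b has no predecessor
#3=o depends on [1:u, 2:b]
#4=i depends on [1:u]
#5=c depends on [1:u]
#6=b depends on [3:o]
sources: [0:c, 2:b]
N(rest) = Σ N(rest − s) over sources s of rest; N(one piece) = 1:
  size 1 → [4]=1  [5]=1  [6]=1
  size 2 → [3,6]=1  [4,5]=2  [4,6]=2  [5,6]=2
  size 3 → [2,3,6]=1  [3,4,6]=3  [3,5,6]=3  [4,5,6]=6
  size 4 → [2,3,4,6]=4  [2,3,5,6]=4  [3,4,5,6]=12
  size 5 → [1,3,4,5,6]=12  [2,3,4,5,6]=20
  first=0(c) contributes 32
  first=2(b) contributes 12
|[w]| = 44

44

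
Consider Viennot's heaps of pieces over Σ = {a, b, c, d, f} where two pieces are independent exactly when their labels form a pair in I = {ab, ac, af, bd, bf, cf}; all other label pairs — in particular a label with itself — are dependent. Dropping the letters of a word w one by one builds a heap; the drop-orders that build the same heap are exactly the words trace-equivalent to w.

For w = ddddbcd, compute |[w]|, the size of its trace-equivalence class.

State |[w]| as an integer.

drop 0:d onto floor
drop 1:d onto {0:d}
drop 2:d onto {1:d}
drop 3:d onto {2:d}
drop 4:b onto floor
drop 5:c onto {3:d, 4:b}
drop 6:d onto {5:c}
ground layer = {0:d, 4:b}
drop-orders for the pieces not yet dropped (sum over which currently-grounded one goes next):
  1 to go: {6} 1
  2 to go: {5,6} 1
  3 to go: {3,5,6} 1  {4,5,6} 1
  4 to go: {2,3,5,6} 1  {3,4,5,6} 2
  5 to go: {1,2,3,5,6} 1  {2,3,4,5,6} 3
  if 0:d drops first: 4 orders
  if 4:b drops first: 1 orders
heap linearizations: 5

5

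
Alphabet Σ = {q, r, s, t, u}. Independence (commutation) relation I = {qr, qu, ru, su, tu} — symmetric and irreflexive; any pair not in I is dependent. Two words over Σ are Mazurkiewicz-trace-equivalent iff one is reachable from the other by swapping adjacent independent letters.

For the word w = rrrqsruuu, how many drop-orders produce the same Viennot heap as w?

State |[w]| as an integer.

336

drop 0:r onto floor
drop 1:r onto {0:r}
drop 2:r onto {1:r}
drop 3:q onto floor
drop 4:s onto {2:r, 3:q}
drop 5:r onto {4:s}
drop 6:u onto floor
drop 7:u onto {6:u}
drop 8:u onto {7:u}
ground layer = {0:r, 3:q, 6:u}
drop-orders for the pieces not yet dropped (sum over which currently-grounded one goes next):
  1 to go: {5} 1  {8} 1
  2 to go: {4,5} 1  {5,8} 2  {7,8} 1
  3 to go: {2,4,5} 1  {3,4,5} 1  {4,5,8} 3  {5,7,8} 3  {6,7,8} 1
  4 to go: {1,2,4,5} 1  {2,3,4,5} 2  {2,4,5,8} 4  {3,4,5,8} 4  {4,5,7,8} 6  {5,6,7,8} 4
  5 to go: {0,1,2,4,5} 1  {1,2,3,4,5} 3  {1,2,4,5,8} 5  {2,3,4,5,8} 10  {2,4,5,7,8} 10  {3,4,5,7,8} 10  {4,5,6,7,8} 10
  6 to go: {0,1,2,3,4,5} 4  {0,1,2,4,5,8} 6  {1,2,3,4,5,8} 18  {1,2,4,5,7,8} 15  {2,3,4,5,7,8} 30  {2,4,5,6,7,8} 20  {3,4,5,6,7,8} 20
  7 to go: {0,1,2,3,4,5,8} 28  {0,1,2,4,5,7,8} 21  {1,2,3,4,5,7,8} 63  {1,2,4,5,6,7,8} 35  {2,3,4,5,6,7,8} 70
  if 0:r drops first: 168 orders
  if 3:q drops first: 56 orders
  if 6:u drops first: 112 orders
heap linearizations: 336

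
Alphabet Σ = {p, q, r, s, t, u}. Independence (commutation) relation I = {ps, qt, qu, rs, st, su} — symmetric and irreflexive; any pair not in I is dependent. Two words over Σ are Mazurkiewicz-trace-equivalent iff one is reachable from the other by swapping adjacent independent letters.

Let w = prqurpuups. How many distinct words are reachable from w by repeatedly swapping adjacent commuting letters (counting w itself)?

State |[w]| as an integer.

13

drop 0:p onto floor
drop 1:r onto {0:p}
drop 2:q onto {1:r}
drop 3:u onto {1:r}
drop 4:r onto {2:q, 3:u}
drop 5:p onto {4:r}
drop 6:u onto {5:p}
drop 7:u onto {6:u}
drop 8:p onto {7:u}
drop 9:s onto {2:q}
ground layer = {0:p}
drop-orders for the pieces not yet dropped (sum over which currently-grounded one goes next):
  1 to go: {8} 1  {9} 1
  2 to go: {7,8} 1  {8,9} 2
  3 to go: {6,7,8} 1  {7,8,9} 3
  4 to go: {5,6,7,8} 1  {6,7,8,9} 4
  5 to go: {4,5,6,7,8} 1  {5,6,7,8,9} 5
  6 to go: {3,4,5,6,7,8} 1  {4,5,6,7,8,9} 6
  7 to go: {2,4,5,6,7,8,9} 6  {3,4,5,6,7,8,9} 7
  8 to go: {2,3,4,5,6,7,8,9} 13
  if 0:p drops first: 13 orders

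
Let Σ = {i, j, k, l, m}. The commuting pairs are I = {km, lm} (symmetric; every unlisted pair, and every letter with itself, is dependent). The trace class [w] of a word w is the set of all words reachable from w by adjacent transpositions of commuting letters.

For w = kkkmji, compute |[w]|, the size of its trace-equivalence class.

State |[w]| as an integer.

drop 0:k onto floor
drop 1:k onto {0:k}
drop 2:k onto {1:k}
drop 3:m onto floor
drop 4:j onto {2:k, 3:m}
drop 5:i onto {4:j}
ground layer = {0:k, 3:m}
drop-orders for the pieces not yet dropped (sum over which currently-grounded one goes next):
  1 to go: {5} 1
  2 to go: {4,5} 1
  3 to go: {2,4,5} 1  {3,4,5} 1
  4 to go: {1,2,4,5} 1  {2,3,4,5} 2
  if 0:k drops first: 3 orders
  if 3:m drops first: 1 orders
heap linearizations: 4

4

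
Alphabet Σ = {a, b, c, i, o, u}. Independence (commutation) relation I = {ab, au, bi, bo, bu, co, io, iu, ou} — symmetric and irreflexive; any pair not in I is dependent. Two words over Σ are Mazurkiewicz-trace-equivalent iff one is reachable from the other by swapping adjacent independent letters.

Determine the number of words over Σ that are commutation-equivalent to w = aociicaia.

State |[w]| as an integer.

0(a) covers ∅
1(o) covers 0:a
2(c) covers 0:a
3(i) covers 2:c
4(i) covers 3:i
5(c) covers 4:i
6(a) covers 1:o, 5:c
7(i) covers 6:a
8(a) covers 7:i
floor of heap: 0:a
completions by unplaced set U, small U first (add the entries for U minus each lowest piece of U):
  |U|=1: {8}:1
  |U|=2: {7,8}:1
  |U|=3: {6,7,8}:1
  |U|=4: {1,6,7,8}:1  {5,6,7,8}:1
  |U|=5: {1,5,6,7,8}:2  {4,5,6,7,8}:1
  |U|=6: {1,4,5,6,7,8}:3  {3,4,5,6,7,8}:1
  |U|=7: {1,3,4,5,6,7,8}:4  {2,3,4,5,6,7,8}:1
  start at 0(a): 5

5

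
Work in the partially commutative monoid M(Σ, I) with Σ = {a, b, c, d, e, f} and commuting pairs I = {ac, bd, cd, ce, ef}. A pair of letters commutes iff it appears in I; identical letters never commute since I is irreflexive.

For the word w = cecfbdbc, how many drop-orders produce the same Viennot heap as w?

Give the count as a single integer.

16

0(c) covers ∅
1(e) covers ∅
2(c) covers 0:c
3(f) covers 2:c
4(b) covers 1:e, 3:f
5(d) covers 1:e, 3:f
6(b) covers 4:b
7(c) covers 6:b
floor of heap: 0:c, 1:e
completions by unplaced set U, small U first (add the entries for U minus each lowest piece of U):
  |U|=1: {5}:1  {7}:1
  |U|=2: {5,7}:2  {6,7}:1
  |U|=3: {4,6,7}:1  {5,6,7}:3
  |U|=4: {4,5,6,7}:4
  |U|=5: {1,4,5,6,7}:4  {3,4,5,6,7}:4
  |U|=6: {1,3,4,5,6,7}:8  {2,3,4,5,6,7}:4
  start at 0(c): 12
  start at 1(e): 4
sum over floor = 16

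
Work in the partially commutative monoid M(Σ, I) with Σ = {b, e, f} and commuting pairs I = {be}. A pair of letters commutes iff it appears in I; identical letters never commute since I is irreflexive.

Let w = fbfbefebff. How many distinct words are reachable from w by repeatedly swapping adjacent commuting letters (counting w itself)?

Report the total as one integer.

4

piece 0:f — minimal
piece 1:b rests on {0:f}
piece 2:f rests on {1:b}
piece 3:b rests on {2:f}
piece 4:e rests on {2:f}
piece 5:f rests on {3:b, 4:e}
piece 6:e rests on {5:f}
piece 7:b rests on {5:f}
piece 8:f rests on {6:e, 7:b}
piece 9:f rests on {8:f}
minimal pieces: {0:f}
ways to finish when only these pieces remain (= sum over removing one remaining piece with nothing left below it):
  1 left: {9}→1
  2 left: {8,9}→1
  3 left: {6,8,9}→1  {7,8,9}→1
  4 left: {6,7,8,9}→2
  5 left: {5,6,7,8,9}→2
  6 left: {3,5,6,7,8,9}→2  {4,5,6,7,8,9}→2
  7 left: {3,4,5,6,7,8,9}→4
  8 left: {2,3,4,5,6,7,8,9}→4
  placing 0:f first → 4 extensions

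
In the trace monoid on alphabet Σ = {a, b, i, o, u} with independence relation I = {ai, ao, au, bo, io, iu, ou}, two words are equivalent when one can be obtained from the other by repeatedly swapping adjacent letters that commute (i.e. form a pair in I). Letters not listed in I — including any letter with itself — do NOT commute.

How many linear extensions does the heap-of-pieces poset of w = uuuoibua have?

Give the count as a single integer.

#0=u has no predecessor
#1=u depends on [0:u]
#2=u depends on [1:u]
#3=o has no predecessor
#4=i has no predecessor
#5=b depends on [2:u, 4:i]
#6=u depends on [5:b]
#7=a depends on [5:b]
sources: [0:u, 3:o, 4:i]
N(rest) = Σ N(rest − s) over sources s of rest; N(one piece) = 1:
  size 1 → [3]=1  [6]=1  [7]=1
  size 2 → [3,6]=2  [3,7]=2  [6,7]=2
  size 3 → [3,6,7]=6  [5,6,7]=2
  size 4 → [2,5,6,7]=2  [3,5,6,7]=8  [4,5,6,7]=2
  size 5 → [1,2,5,6,7]=2  [2,3,5,6,7]=10  [2,4,5,6,7]=4  [3,4,5,6,7]=10
  size 6 → [0,1,2,5,6,7]=2  [1,2,3,5,6,7]=12  [1,2,4,5,6,7]=6  [2,3,4,5,6,7]=24
  first=0(u) contributes 42
  first=3(o) contributes 8
  first=4(i) contributes 14
|[w]| = 64

64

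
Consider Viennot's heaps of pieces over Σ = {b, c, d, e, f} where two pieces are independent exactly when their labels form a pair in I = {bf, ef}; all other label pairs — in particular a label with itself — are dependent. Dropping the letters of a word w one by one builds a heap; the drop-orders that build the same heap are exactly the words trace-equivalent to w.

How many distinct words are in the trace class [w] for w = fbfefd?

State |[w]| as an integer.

0(f) covers ∅
1(b) covers ∅
2(f) covers 0:f
3(e) covers 1:b
4(f) covers 2:f
5(d) covers 3:e, 4:f
floor of heap: 0:f, 1:b
completions by unplaced set U, small U first (add the entries for U minus each lowest piece of U):
  |U|=1: {5}:1
  |U|=2: {3,5}:1  {4,5}:1
  |U|=3: {1,3,5}:1  {2,4,5}:1  {3,4,5}:2
  |U|=4: {0,2,4,5}:1  {1,3,4,5}:3  {2,3,4,5}:3
  start at 0(f): 6
  start at 1(b): 4
sum over floor = 10

10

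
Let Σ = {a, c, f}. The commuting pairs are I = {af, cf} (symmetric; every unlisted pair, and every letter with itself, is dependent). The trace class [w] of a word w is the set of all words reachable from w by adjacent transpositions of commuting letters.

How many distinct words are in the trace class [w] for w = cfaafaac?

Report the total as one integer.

28

piece 0:c — minimal
piece 1:f — minimal
piece 2:a rests on {0:c}
piece 3:a rests on {2:a}
piece 4:f rests on {1:f}
piece 5:a rests on {3:a}
piece 6:a rests on {5:a}
piece 7:c rests on {6:a}
minimal pieces: {0:c, 1:f}
ways to finish when only these pieces remain (= sum over removing one remaining piece with nothing left below it):
  1 left: {4}→1  {7}→1
  2 left: {1,4}→1  {4,7}→2  {6,7}→1
  3 left: {1,4,7}→3  {4,6,7}→3  {5,6,7}→1
  4 left: {1,4,6,7}→6  {3,5,6,7}→1  {4,5,6,7}→4
  5 left: {1,4,5,6,7}→10  {2,3,5,6,7}→1  {3,4,5,6,7}→5
  6 left: {0,2,3,5,6,7}→1  {1,3,4,5,6,7}→15  {2,3,4,5,6,7}→6
  placing 0:c first → 21 extensions
  placing 1:f first → 7 extensions
total linear extensions = 28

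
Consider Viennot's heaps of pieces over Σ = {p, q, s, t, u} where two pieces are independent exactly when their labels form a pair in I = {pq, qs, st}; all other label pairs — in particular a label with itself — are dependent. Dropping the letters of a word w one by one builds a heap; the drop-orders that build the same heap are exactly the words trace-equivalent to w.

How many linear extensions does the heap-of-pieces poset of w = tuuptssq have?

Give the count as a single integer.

6

0(t) covers ∅
1(u) covers 0:t
2(u) covers 1:u
3(p) covers 2:u
4(t) covers 3:p
5(s) covers 3:p
6(s) covers 5:s
7(q) covers 4:t
floor of heap: 0:t
completions by unplaced set U, small U first (add the entries for U minus each lowest piece of U):
  |U|=1: {6}:1  {7}:1
  |U|=2: {4,7}:1  {5,6}:1  {6,7}:2
  |U|=3: {4,6,7}:3  {5,6,7}:3
  |U|=4: {4,5,6,7}:6
  |U|=5: {3,4,5,6,7}:6
  |U|=6: {2,3,4,5,6,7}:6
  start at 0(t): 6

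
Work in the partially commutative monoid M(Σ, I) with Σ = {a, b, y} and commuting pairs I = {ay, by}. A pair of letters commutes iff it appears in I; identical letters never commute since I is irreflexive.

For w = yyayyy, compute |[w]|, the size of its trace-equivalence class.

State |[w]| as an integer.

0(y) covers ∅
1(y) covers 0:y
2(a) covers ∅
3(y) covers 1:y
4(y) covers 3:y
5(y) covers 4:y
floor of heap: 0:y, 2:a
completions by unplaced set U, small U first (add the entries for U minus each lowest piece of U):
  |U|=1: {2}:1  {5}:1
  |U|=2: {2,5}:2  {4,5}:1
  |U|=3: {2,4,5}:3  {3,4,5}:1
  |U|=4: {1,3,4,5}:1  {2,3,4,5}:4
  start at 0(y): 5
  start at 2(a): 1
sum over floor = 6

6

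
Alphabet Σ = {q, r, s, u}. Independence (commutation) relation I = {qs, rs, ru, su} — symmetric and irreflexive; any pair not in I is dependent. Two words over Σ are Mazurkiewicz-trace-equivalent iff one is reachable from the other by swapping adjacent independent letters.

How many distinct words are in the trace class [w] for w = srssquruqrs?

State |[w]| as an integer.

990

drop 0:s onto floor
drop 1:r onto floor
drop 2:s onto {0:s}
drop 3:s onto {2:s}
drop 4:q onto {1:r}
drop 5:u onto {4:q}
drop 6:r onto {4:q}
drop 7:u onto {5:u}
drop 8:q onto {6:r, 7:u}
drop 9:r onto {8:q}
drop 10:s onto {3:s}
ground layer = {0:s, 1:r}
drop-orders for the pieces not yet dropped (sum over which currently-grounded one goes next):
  1 to go: {9} 1  {10} 1
  2 to go: {3,10} 1  {8,9} 1  {9,10} 2
  3 to go: {2,3,10} 1  {3,9,10} 3  {6,8,9} 1  {7,8,9} 1  {8,9,10} 3
  4 to go: {0,2,3,10} 1  {2,3,9,10} 4  {3,8,9,10} 6  {5,7,8,9} 1  {6,7,8,9} 2  {6,8,9,10} 4  {7,8,9,10} 4
  5 to go: {0,2,3,9,10} 5  {2,3,8,9,10} 10  {3,6,8,9,10} 10  {3,7,8,9,10} 10  {5,6,7,8,9} 3  {5,7,8,9,10} 5  {6,7,8,9,10} 10
  6 to go: {0,2,3,8,9,10} 15  {2,3,6,8,9,10} 20  {2,3,7,8,9,10} 20  {3,5,7,8,9,10} 15  {3,6,7,8,9,10} 30  {4,5,6,7,8,9} 3  {5,6,7,8,9,10} 18
  7 to go: {0,2,3,6,8,9,10} 35  {0,2,3,7,8,9,10} 35  {1,4,5,6,7,8,9} 3  {2,3,5,7,8,9,10} 35  {2,3,6,7,8,9,10} 70  {3,5,6,7,8,9,10} 63  {4,5,6,7,8,9,10} 21
  8 to go: {0,2,3,5,7,8,9,10} 70  {0,2,3,6,7,8,9,10} 140  {1,4,5,6,7,8,9,10} 24  {2,3,5,6,7,8,9,10} 168  {3,4,5,6,7,8,9,10} 84
  9 to go: {0,2,3,5,6,7,8,9,10} 378  {1,3,4,5,6,7,8,9,10} 108  {2,3,4,5,6,7,8,9,10} 252
  if 0:s drops first: 360 orders
  if 1:r drops first: 630 orders
heap linearizations: 990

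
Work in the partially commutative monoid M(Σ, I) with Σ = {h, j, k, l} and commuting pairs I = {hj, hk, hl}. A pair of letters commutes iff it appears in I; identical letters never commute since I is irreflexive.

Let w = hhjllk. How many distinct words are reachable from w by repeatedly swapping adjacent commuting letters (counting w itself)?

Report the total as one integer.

0(h) covers ∅
1(h) covers 0:h
2(j) covers ∅
3(l) covers 2:j
4(l) covers 3:l
5(k) covers 4:l
floor of heap: 0:h, 2:j
completions by unplaced set U, small U first (add the entries for U minus each lowest piece of U):
  |U|=1: {1}:1  {5}:1
  |U|=2: {0,1}:1  {1,5}:2  {4,5}:1
  |U|=3: {0,1,5}:3  {1,4,5}:3  {3,4,5}:1
  |U|=4: {0,1,4,5}:6  {1,3,4,5}:4  {2,3,4,5}:1
  start at 0(h): 5
  start at 2(j): 10
sum over floor = 15

15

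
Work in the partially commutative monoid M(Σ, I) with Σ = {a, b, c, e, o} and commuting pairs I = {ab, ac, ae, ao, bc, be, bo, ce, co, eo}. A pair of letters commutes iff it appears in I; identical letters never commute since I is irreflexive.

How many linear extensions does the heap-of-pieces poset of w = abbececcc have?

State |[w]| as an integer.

3780

drop 0:a onto floor
drop 1:b onto floor
drop 2:b onto {1:b}
drop 3:e onto floor
drop 4:c onto floor
drop 5:e onto {3:e}
drop 6:c onto {4:c}
drop 7:c onto {6:c}
drop 8:c onto {7:c}
ground layer = {0:a, 1:b, 3:e, 4:c}
drop-orders for the pieces not yet dropped (sum over which currently-grounded one goes next):
  1 to go: {0} 1  {2} 1  {5} 1  {8} 1
  2 to go: {0,2} 2  {0,5} 2  {0,8} 2  {1,2} 1  {2,5} 2  {2,8} 2  {3,5} 1  {5,8} 2  {7,8} 1
  3 to go: {0,1,2} 3  {0,2,5} 6  {0,2,8} 6  {0,3,5} 3  {0,5,8} 6  {0,7,8} 3  {1,2,5} 3  {1,2,8} 3  {2,3,5} 3  {2,5,8} 6  {2,7,8} 3  {3,5,8} 3  {5,7,8} 3  {6,7,8} 1
  4 to go: {0,1,2,5} 12  {0,1,2,8} 12  {0,2,3,5} 12  {0,2,5,8} 24  {0,2,7,8} 12  {0,3,5,8} 12  {0,5,7,8} 12  {0,6,7,8} 4  {1,2,3,5} 6  {1,2,5,8} 12  {1,2,7,8} 6  {2,3,5,8} 12  {2,5,7,8} 12  {2,6,7,8} 4  {3,5,7,8} 6  {4,6,7,8} 1  {5,6,7,8} 4
  5 to go: {0,1,2,3,5} 30  {0,1,2,5,8} 60  {0,1,2,7,8} 30  {0,2,3,5,8} 60  {0,2,5,7,8} 60  {0,2,6,7,8} 20  {0,3,5,7,8} 30  {0,4,6,7,8} 5  {0,5,6,7,8} 20  {1,2,3,5,8} 30  {1,2,5,7,8} 30  {1,2,6,7,8} 10  {2,3,5,7,8} 30  {2,4,6,7,8} 5  {2,5,6,7,8} 20  {3,5,6,7,8} 10  {4,5,6,7,8} 5
  6 to go: {0,1,2,3,5,8} 180  {0,1,2,5,7,8} 180  {0,1,2,6,7,8} 60  {0,2,3,5,7,8} 180  {0,2,4,6,7,8} 30  {0,2,5,6,7,8} 120  {0,3,5,6,7,8} 60  {0,4,5,6,7,8} 30  {1,2,3,5,7,8} 90  {1,2,4,6,7,8} 15  {1,2,5,6,7,8} 60  {2,3,5,6,7,8} 60  {2,4,5,6,7,8} 30  {3,4,5,6,7,8} 15
  7 to go: {0,1,2,3,5,7,8} 630  {0,1,2,4,6,7,8} 105  {0,1,2,5,6,7,8} 420  {0,2,3,5,6,7,8} 420  {0,2,4,5,6,7,8} 210  {0,3,4,5,6,7,8} 105  {1,2,3,5,6,7,8} 210  {1,2,4,5,6,7,8} 105  {2,3,4,5,6,7,8} 105
  if 0:a drops first: 420 orders
  if 1:b drops first: 840 orders
  if 3:e drops first: 840 orders
  if 4:c drops first: 1680 orders
heap linearizations: 3780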